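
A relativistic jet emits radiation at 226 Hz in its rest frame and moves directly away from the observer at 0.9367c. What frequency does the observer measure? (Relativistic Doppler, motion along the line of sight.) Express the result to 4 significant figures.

Relativistic Doppler (source moving away): f_obs = f_src · √((1−β)/(1+β)).
With β = 0.9367: factor = √(0.0633/1.9367) = 0.18079.
f_obs = 226 × 0.18079 = 40.86 Hz.

40.86 Hz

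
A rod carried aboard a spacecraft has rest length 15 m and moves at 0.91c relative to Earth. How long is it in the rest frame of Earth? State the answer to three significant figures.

γ = 1/√(1 − β²) = 1/√(1 − 0.8281) = 1/√0.1719 = 1/0.414608 = 2.4119.
Along the direction of motion the measured length is L₀/γ = 15/2.4119 = 6.22 m.

6.22 m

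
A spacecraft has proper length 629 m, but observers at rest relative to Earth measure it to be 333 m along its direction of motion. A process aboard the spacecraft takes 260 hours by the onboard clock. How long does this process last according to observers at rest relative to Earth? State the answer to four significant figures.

From L = L₀/γ: γ = 629/333 = 1.88889.
Δt = γΔτ = 1.88889 × 260 = 491.1 hours.

491.1 hours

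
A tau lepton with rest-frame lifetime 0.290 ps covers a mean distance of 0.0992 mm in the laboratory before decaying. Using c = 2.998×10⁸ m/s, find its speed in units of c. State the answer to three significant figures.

0.752c

d = βγcτ ⇒ βγ = d/(cτ) = 9.920×10^-5 m / (8.6942×10^-5 m) = 1.141.
β = (βγ)/√(1+(βγ)²) = 1.141/√2.30188 = 0.752.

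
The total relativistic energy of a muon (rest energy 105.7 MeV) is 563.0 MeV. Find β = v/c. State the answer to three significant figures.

Total energy E = γmc² gives γ = 563.0/105.7 = 5.3264.
Hence β = √(1 − 1/γ²) = √(1 − 0.0352478) = √0.9647522 = 0.982.

0.982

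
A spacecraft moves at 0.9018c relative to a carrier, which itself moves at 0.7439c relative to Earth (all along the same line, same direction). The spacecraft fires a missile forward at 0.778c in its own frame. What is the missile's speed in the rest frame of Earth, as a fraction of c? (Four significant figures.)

Compose velocities in two stages. Stage 1 (into S'): u₁ = (0.778+0.9018)/(1+0.778×0.9018) = 0.98719.
Stage 2 (into S): u = (0.98719+0.7439)/(1+0.98719×0.7439) = 0.99811, so the speed is 0.9981c.

0.9981c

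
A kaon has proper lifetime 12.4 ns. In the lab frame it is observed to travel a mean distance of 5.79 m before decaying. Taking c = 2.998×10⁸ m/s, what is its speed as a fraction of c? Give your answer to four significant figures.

0.8415c

d = βγcτ ⇒ βγ = d/(cτ) = 5.790 m / (3.71752 m) = 1.5575.
β = (βγ)/√(1+(βγ)²) = 1.5575/√3.42581 = 0.8415.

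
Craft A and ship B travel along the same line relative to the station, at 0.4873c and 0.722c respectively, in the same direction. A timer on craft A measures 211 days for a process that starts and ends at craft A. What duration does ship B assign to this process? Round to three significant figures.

Speed of craft A in ship B's frame: u = (v_A − v_B)/(1 − v_A v_B/c²) = (0.4873 − 0.722)/(1 − 0.4873×0.722) = −0.2347/0.6481694 = −0.3621; |u| = 0.3621c.
γ for this relative speed: γ = 1/√(1 − 0.131116) = 1.0728.
The clock on craft A records proper time, so ship B measures Δt = γΔτ = 1.0728 × 211 = 226 days.

226 days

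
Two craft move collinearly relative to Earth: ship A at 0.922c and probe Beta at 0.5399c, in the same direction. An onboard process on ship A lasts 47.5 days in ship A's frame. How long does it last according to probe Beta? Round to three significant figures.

73.2 days

The velocity of ship A relative to probe Beta is (0.922 − 0.5399)c / (1 − 0.922×0.5399) = 0.76083c; relative speed 0.76083c.
γ for this relative speed: γ = 1/√(1 − 0.578862) = 1.5409.
Ship A's interval is proper; time dilation gives Δt_B = γΔτ = 1.5409 × 47.5 days = 73.2 days.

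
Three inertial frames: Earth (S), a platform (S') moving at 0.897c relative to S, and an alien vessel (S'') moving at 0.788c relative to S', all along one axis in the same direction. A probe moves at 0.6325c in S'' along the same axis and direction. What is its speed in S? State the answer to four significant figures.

First combine the probe and alien vessel (S''→S'): u₁ = (0.6325 + 0.788)/(1 + 0.6325×0.788) = 1.4205/1.49841 = 0.948.
Then combine with the platform (S'→S): u = (0.948 + 0.897)/(1 + 0.948×0.897) = 1.845/1.850356 = 0.99711.

0.9971c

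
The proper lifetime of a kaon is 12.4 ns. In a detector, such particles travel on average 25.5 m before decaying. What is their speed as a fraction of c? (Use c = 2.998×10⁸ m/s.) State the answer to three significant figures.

Lab distance = (lab lifetime)·v = γτ·βc, so βγ = d/(cτ) = 25.50/(2.998×10⁸ × 1.240×10^-8) = 6.8594.
With βγ = 6.8594: γ² = 1 + (βγ)² = 48.0514, and β = (βγ)/γ = 6.8594/6.93191 = 0.990.

0.990c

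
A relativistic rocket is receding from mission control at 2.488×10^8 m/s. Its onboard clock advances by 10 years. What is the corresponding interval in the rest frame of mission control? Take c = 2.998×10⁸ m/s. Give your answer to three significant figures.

β = v/c = (2.488×10^8 m/s)/(2.998×10⁸ m/s) = 0.829887.
γ = 1/√(1 − β²) = 1/√(1 − 0.6887124) = 1/√0.3112876 = 1/0.557932 = 1.7923.
The onboard clock measures proper time, so the interval in the rest frame of mission control is dilated: Δt = γ·Δτ = 1.7923 × 10 years = 17.9 years.

17.9 years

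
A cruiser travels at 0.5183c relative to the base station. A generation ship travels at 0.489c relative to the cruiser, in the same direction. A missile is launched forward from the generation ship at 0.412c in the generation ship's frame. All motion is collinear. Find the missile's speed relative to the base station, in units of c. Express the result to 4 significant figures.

0.9133c

Compose velocities in two stages. Stage 1 (into S'): u₁ = (0.412+0.489)/(1+0.412×0.489) = 0.74992.
Stage 2 (into S): u = (0.74992+0.5183)/(1+0.74992×0.5183) = 0.91325, so the speed is 0.9133c.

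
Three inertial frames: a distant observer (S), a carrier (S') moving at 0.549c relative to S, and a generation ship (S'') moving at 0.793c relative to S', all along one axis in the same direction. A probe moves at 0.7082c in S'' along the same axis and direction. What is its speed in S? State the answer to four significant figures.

0.9886c

First combine the probe and generation ship (S''→S'): u₁ = (0.7082 + 0.793)/(1 + 0.7082×0.793) = 1.5012/1.5616026 = 0.96132.
Then combine with the carrier (S'→S): u = (0.96132 + 0.549)/(1 + 0.96132×0.549) = 1.51032/1.52776468 = 0.98858.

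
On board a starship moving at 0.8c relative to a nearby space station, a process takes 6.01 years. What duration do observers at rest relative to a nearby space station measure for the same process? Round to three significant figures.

Lorentz factor: γ = (1 − 0.64)^(−1/2) = 1.6667.
The onboard clock measures proper time, so the interval in the rest frame of a nearby space station is dilated: Δt = γ·Δτ = 1.6667 × 6.01 years = 10.0 years.

10.0 years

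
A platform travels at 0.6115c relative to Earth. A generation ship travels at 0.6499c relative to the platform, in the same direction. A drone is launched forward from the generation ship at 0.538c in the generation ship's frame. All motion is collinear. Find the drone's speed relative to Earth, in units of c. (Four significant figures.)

Apply u = (u'+v)/(1+u'v) twice. Drone in the platform frame: (0.538+0.6499)/(1+0.538·0.6499) = 1.1879/1.3496462 = 0.88016c.
That velocity, transformed to the rest frame of Earth: (0.88016+0.6115)/(1+0.88016·0.6115) = 1.49166/1.53821784 = 0.96973c.

0.9697c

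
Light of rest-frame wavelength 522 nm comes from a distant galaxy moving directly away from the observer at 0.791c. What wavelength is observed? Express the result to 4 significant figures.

1528 nm

Relativistic Doppler for wavelength: λ_obs = λ_src · √((1+β)/(1−β)).
With β = 0.791: factor = √(1.791/0.209) = 2.9273.
λ_obs = 522 × 2.9273 = 1528 nm.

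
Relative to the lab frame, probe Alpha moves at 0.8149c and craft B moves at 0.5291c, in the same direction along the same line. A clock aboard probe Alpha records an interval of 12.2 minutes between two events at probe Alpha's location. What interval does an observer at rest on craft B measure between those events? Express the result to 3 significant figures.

14.1 minutes

The velocity of probe Alpha relative to craft B is (0.8149 − 0.5291)c / (1 − 0.8149×0.5291) = 0.50243c; relative speed 0.50243c.
At |u| = 0.50243c, γ = (1 − 0.252436)^(−1/2) = 1.1566.
The clock on probe Alpha records proper time, so craft B measures Δt = γΔτ = 1.1566 × 12.2 = 14.1 minutes.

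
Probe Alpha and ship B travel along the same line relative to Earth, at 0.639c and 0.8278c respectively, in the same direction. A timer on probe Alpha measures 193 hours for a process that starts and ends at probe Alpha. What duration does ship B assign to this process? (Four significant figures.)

210.7 hours

Transform probe Alpha's velocity into ship B's frame: (0.639 − 0.8278)/(1 − 0.639·0.8278) = −0.1888/0.4710358, so the relative speed is 0.40082c.
γ for this relative speed: γ = 1/√(1 − 0.160657) = 1.0915.
The clock on probe Alpha records proper time, so ship B measures Δt = γΔτ = 1.0915 × 193 = 210.7 hours.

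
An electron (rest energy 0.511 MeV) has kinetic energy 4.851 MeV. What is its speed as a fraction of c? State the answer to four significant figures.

0.9954c

K = (γ−1)mc², so γ = 1 + 4.851/0.511 = 10.493.
Then v/c = √(1 − γ⁻²) = √(1 − 0.0090824) = √0.9909176 = 0.9954.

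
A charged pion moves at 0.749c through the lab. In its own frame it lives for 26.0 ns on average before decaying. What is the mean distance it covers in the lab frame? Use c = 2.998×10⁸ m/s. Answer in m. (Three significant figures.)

8.81 m

With β = 0.749, γ = 1/√(1 − 0.749²) = 1/√0.438999 = 1.5093.
Lab-frame lifetime: Δt = γτ = 1.5093 × 26.0 ns = 39.242 ns.
Distance: d = vΔt = 0.749 × 2.998×10⁸ m/s × 3.9242×10^-8 s = 8.81 m.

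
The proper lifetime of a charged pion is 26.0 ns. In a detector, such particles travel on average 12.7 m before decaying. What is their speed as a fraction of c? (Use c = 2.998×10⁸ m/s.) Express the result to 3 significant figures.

d = βγcτ ⇒ βγ = d/(cτ) = 12.70 m / (7.7948 m) = 1.6293.
β = (βγ)/√(1+(βγ)²) = 1.6293/√3.65462 = 0.852.

0.852c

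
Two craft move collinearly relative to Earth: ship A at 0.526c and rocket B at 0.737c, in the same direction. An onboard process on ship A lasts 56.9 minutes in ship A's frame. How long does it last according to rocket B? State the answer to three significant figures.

Speed of ship A in rocket B's frame: u = (v_A − v_B)/(1 − v_A v_B/c²) = (0.526 − 0.737)/(1 − 0.526×0.737) = −0.211/0.612338 = −0.34458; |u| = 0.34458c.
γ for this relative speed: γ = 1/√(1 − 0.118735) = 1.0652.
The clock on ship A records proper time, so rocket B measures Δt = γΔτ = 1.0652 × 56.9 = 60.6 minutes.

60.6 minutes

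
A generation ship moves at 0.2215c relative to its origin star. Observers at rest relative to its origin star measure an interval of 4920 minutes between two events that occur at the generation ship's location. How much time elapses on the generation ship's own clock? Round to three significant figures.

With β = 0.2215, γ = 1/√(1 − 0.2215²) = 1/√0.95093775 = 1.0255.
The generation ship's clock runs slow as seen from its origin star, so Δτ = Δt/γ = 4920/1.0255 = 4800 minutes.

4800 minutes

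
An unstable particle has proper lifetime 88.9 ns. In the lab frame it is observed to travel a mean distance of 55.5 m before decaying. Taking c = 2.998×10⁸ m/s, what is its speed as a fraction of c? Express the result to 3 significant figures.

0.901c

d = βγcτ ⇒ βγ = d/(cτ) = 55.50 m / (26.65222 m) = 2.0824.
β = (βγ)/√(1+(βγ)²) = 2.0824/√5.33639 = 0.901.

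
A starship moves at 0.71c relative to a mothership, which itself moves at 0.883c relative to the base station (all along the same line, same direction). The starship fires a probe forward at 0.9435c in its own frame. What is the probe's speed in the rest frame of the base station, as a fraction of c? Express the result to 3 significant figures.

First combine the probe and starship (S''→S'): u₁ = (0.9435 + 0.71)/(1 + 0.9435×0.71) = 1.6535/1.669885 = 0.99019.
Then combine with the mothership (S'→S): u = (0.99019 + 0.883)/(1 + 0.99019×0.883) = 1.87319/1.87433777 = 0.99939.

0.999c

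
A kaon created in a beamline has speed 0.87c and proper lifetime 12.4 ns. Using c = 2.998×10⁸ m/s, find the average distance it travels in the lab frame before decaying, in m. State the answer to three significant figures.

6.56 m

γ = 1/√(1 − β²) = 1/√(1 − 0.7569) = 1/√0.2431 = 1/0.493052 = 2.0282.
Lab-frame lifetime: Δt = γτ = 2.0282 × 12.4 ns = 25.15 ns.
Distance: d = vΔt = 0.87 × 2.998×10⁸ m/s × 2.5150×10^-8 s = 6.56 m.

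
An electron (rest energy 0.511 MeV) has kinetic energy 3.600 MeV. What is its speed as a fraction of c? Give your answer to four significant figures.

K = (γ−1)mc², so γ = 1 + 3.600/0.511 = 8.045.
Then v/c = √(1 − γ⁻²) = √(1 − 0.0154507) = √0.9845493 = 0.9922.

0.9922c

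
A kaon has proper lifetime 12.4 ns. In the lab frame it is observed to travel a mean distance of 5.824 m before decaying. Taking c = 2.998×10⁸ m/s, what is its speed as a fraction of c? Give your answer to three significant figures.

0.843c

d = βγcτ ⇒ βγ = d/(cτ) = 5.824 m / (3.71752 m) = 1.5666.
β = (βγ)/√(1+(βγ)²) = 1.5666/√3.45424 = 0.843.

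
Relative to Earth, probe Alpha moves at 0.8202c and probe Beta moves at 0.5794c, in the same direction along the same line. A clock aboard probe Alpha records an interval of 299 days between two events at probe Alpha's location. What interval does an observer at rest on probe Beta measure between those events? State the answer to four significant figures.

Speed of probe Alpha in probe Beta's frame: u = (v_A − v_B)/(1 − v_A v_B/c²) = (0.8202 − 0.5794)/(1 − 0.8202×0.5794) = 0.2408/0.52477612 = 0.45886; |u| = 0.45886c.
γ for this relative speed: γ = 1/√(1 − 0.210552) = 1.1255.
Probe Alpha's interval is proper; time dilation gives Δt_B = γΔτ = 1.1255 × 299 days = 336.5 days.

336.5 days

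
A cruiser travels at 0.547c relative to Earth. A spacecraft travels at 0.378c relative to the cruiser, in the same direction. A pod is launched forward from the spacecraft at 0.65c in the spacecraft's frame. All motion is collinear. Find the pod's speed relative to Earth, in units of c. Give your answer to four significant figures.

Compose velocities in two stages. Stage 1 (into S'): u₁ = (0.65+0.378)/(1+0.65×0.378) = 0.82524.
Stage 2 (into S): u = (0.82524+0.547)/(1+0.82524×0.547) = 0.94546, so the speed is 0.9455c.

0.9455c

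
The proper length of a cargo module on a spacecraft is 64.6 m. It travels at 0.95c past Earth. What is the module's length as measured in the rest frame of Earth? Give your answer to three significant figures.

With β = 0.95, γ = 1/√(1 − 0.95²) = 1/√0.0975 = 3.2026.
Length contraction: L = L₀/γ = 64.6/3.2026 = 20.2 m.

20.2 m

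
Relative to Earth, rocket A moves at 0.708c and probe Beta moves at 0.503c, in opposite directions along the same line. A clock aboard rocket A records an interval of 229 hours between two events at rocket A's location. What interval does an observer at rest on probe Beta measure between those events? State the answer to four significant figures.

508.8 hours

Transform rocket A's velocity into probe Beta's frame: (0.708 + 0.503)/(1 + 0.708·0.503) = 1.211/1.356124, so the relative speed is 0.89299c.
At |u| = 0.89299c, γ = (1 − 0.797431)^(−1/2) = 2.2218.
Rocket A's interval is proper; time dilation gives Δt_B = γΔτ = 2.2218 × 229 hours = 508.8 hours.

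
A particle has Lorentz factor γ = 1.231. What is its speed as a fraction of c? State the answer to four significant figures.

0.5832c

β = √(1 − 1/γ²) = √(1 − 1/1.515361) = √0.340091 = 0.5832.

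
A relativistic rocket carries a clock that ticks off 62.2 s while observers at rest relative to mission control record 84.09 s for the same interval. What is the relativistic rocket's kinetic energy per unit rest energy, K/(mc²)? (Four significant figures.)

From Δt = γΔτ: γ = 84.09/62.2 = 1.35193.
K/(mc²) = γ − 1 = 1.35193 − 1 = 0.3519.

0.3519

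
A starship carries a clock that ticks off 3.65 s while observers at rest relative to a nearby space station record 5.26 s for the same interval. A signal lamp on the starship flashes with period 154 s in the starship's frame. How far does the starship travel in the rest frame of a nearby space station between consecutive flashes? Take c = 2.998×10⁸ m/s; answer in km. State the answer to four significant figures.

4.791×10^7 km

γ = Δt/Δτ = 5.26/3.65 = 1.4411.
β = √(1 − 1/γ²) = 0.72006. Lab-frame period = γτ = 1.4411×154 s = 221.93 s. Distance = βc × γτ = 0.72006 × 2.998×10⁸ m/s × 221.93 s = 4.7909×10^10 m = 4.791×10^7 km.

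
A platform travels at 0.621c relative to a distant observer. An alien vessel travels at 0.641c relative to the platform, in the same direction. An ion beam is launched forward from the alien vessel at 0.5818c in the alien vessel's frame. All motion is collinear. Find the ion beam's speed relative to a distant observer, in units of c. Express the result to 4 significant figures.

0.9733c

Apply u = (u'+v)/(1+u'v) twice. Ion beam in the platform frame: (0.5818+0.641)/(1+0.5818·0.641) = 1.2228/1.3729338 = 0.89065c.
That velocity, transformed to the rest frame of a distant observer: (0.89065+0.621)/(1+0.89065·0.621) = 1.51165/1.55309365 = 0.97332c.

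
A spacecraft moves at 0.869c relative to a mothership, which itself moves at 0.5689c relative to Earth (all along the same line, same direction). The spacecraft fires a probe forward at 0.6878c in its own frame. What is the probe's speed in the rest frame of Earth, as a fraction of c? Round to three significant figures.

0.993c

Apply u = (u'+v)/(1+u'v) twice. Probe in the mothership frame: (0.6878+0.869)/(1+0.6878·0.869) = 1.5568/1.5976982 = 0.9744c.
That velocity, transformed to the rest frame of Earth: (0.9744+0.5689)/(1+0.9744·0.5689) = 1.5433/1.55433616 = 0.9929c.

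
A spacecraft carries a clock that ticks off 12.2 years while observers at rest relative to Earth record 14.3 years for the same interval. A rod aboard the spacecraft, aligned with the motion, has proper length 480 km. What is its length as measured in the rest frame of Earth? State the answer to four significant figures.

409.5 km

The time-dilation ratio gives γ = 14.3/12.2 = 1.17213.
L = L₀/γ = 480/1.17213 = 409.5 km.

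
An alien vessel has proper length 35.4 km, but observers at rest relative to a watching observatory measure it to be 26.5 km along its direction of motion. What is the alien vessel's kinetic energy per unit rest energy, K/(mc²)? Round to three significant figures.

Length contraction gives γ = L₀/L = 35.4/26.5 = 1.33585.
K/(mc²) = γ − 1 = 1.33585 − 1 = 0.336.

0.336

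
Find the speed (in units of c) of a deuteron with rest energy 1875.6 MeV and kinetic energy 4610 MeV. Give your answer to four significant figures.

0.9573c

γ = 1 + K/(mc²) = 1 + 4610/1875.6 = 3.4579.
β = √(1 − 1/γ²) = √(1 − 0.0836325) = √0.9163675 = 0.9573.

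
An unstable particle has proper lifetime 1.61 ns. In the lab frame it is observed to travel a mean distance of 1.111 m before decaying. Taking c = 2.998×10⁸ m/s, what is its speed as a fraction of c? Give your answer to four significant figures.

0.9172c

d = βγcτ ⇒ βγ = d/(cτ) = 1.111 m / (0.482678 m) = 2.3017.
β = (βγ)/√(1+(βγ)²) = 2.3017/√6.29782 = 0.9172.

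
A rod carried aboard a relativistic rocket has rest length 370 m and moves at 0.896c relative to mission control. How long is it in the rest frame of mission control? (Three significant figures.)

β² = 0.802816, so γ = 1/√0.197184 = 2.252.
Length contraction: L = L₀/γ = 370/2.252 = 164 m.

164 m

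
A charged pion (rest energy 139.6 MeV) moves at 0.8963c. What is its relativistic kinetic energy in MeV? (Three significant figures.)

γ = 1/√(1 − β²) = 1/√(1 − 0.80335369) = 1/√0.19664631 = 1/0.443448 = 2.2551.
Kinetic energy: K = (γ − 1)mc² = (2.2551 − 1) × 139.6 MeV = 1.2551 × 139.6 = 175 MeV.

175 MeV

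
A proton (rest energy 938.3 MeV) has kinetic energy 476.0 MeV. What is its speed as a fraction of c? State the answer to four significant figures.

0.7482c

K = (γ−1)mc², so γ = 1 + 476.0/938.3 = 1.5073.
Then v/c = √(1 − γ⁻²) = √(1 − 0.44015) = √0.55985 = 0.7482.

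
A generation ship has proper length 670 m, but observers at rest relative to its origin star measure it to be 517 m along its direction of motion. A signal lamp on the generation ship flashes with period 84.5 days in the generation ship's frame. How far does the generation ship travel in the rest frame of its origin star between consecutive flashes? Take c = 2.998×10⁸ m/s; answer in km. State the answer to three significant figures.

γ = L₀/L = 670/517 = 1.29594.
β = √(1 − 1/γ²) = 0.63606. Lab-frame period = γτ = 1.29594×84.5 days = 109.51 days. Distance = βc × γτ = 0.63606 × 2.998×10⁸ m/s × 9461664 s = 1.8043×10^15 m = 1.80×10^12 km.

1.80×10^12 km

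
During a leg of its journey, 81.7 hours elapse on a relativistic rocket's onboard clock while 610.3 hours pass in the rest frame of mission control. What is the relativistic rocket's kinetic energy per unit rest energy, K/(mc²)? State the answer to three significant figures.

6.47

The time-dilation ratio gives γ = 610.3/81.7 = 7.47001.
K/(mc²) = γ − 1 = 7.47001 − 1 = 6.47.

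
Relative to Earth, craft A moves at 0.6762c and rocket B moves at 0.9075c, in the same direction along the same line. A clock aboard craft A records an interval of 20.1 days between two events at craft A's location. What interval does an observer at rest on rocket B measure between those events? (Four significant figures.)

Speed of craft A in rocket B's frame: u = (v_A − v_B)/(1 − v_A v_B/c²) = (0.6762 − 0.9075)/(1 − 0.6762×0.9075) = −0.2313/0.3863485 = −0.59868; |u| = 0.59868c.
At |u| = 0.59868c, γ = (1 − 0.358418)^(−1/2) = 1.2485.
Craft A's interval is proper; time dilation gives Δt_B = γΔτ = 1.2485 × 20.1 days = 25.09 days.

25.09 days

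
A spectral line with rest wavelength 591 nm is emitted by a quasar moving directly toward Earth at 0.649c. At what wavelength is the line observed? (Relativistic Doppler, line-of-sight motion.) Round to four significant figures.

272.7 nm

Relativistic Doppler for wavelength: λ_obs = λ_src · √((1−β)/(1+β)).
With β = 0.649: factor = √(0.351/1.649) = 0.46136.
λ_obs = 591 × 0.46136 = 272.7 nm.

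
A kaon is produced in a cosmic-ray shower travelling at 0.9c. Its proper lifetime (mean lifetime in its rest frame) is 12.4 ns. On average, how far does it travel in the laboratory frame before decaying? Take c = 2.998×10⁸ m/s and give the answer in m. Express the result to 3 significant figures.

7.68 m

β² = 0.81, so γ = 1/√0.19 = 2.2942.
Lab-frame lifetime: Δt = γτ = 2.2942 × 12.4 ns = 28.448 ns.
Distance: d = vΔt = 0.9 × 2.998×10⁸ m/s × 2.8448×10^-8 s = 7.68 m.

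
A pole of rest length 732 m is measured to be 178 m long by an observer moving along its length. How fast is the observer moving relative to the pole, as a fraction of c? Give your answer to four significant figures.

0.9700c

Length contraction gives γ = L₀/L = 732/178 = 4.1124.
β = √(1 − 1/γ²) = √0.94087 = 0.9700.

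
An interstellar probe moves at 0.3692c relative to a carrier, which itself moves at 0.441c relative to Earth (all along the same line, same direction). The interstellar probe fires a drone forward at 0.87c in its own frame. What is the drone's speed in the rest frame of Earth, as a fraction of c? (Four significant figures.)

0.9755c

First combine the drone and interstellar probe (S''→S'): u₁ = (0.87 + 0.3692)/(1 + 0.87×0.3692) = 1.2392/1.321204 = 0.93793.
Then combine with the carrier (S'→S): u = (0.93793 + 0.441)/(1 + 0.93793×0.441) = 1.37893/1.41362713 = 0.97546.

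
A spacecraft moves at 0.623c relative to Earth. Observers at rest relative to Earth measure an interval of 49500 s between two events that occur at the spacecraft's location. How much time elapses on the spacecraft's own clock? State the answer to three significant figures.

38700 s

With β = 0.623, γ = 1/√(1 − 0.623²) = 1/√0.611871 = 1.2784.
The moving clock records proper time: Δτ = Δt/γ = 49500/1.2784 = 38700 s.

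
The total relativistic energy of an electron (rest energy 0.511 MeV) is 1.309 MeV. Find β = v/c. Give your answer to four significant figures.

0.9207

Total energy E = γmc² gives γ = 1.309/0.511 = 2.5616.
Hence β = √(1 − 1/γ²) = √(1 − 0.152397) = √0.847603 = 0.9207.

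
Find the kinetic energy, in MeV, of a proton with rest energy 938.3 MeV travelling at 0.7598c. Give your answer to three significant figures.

505 MeV

Lorentz factor: γ = (1 − 0.57729604)^(−1/2) = 1.53809.
Kinetic energy: K = (γ − 1)mc² = (1.53809 − 1) × 938.3 MeV = 0.53809 × 938.3 = 505 MeV.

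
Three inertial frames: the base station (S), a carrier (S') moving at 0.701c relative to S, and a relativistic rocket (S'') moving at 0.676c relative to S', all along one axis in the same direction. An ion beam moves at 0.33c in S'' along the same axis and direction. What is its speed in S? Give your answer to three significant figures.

0.966c

Compose velocities in two stages. Stage 1 (into S'): u₁ = (0.33+0.676)/(1+0.33×0.676) = 0.82251.
Stage 2 (into S): u = (0.82251+0.701)/(1+0.82251×0.701) = 0.96634, so the speed is 0.966c.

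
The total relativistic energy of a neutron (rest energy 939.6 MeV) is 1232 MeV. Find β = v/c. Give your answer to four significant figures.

0.6468

Total energy E = γmc² gives γ = 1232/939.6 = 1.3112.
Hence β = √(1 − 1/γ²) = √(1 − 0.581651) = √0.418349 = 0.6468.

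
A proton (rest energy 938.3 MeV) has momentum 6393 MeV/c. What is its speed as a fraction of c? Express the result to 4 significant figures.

pc/(mc²) = 6393/938.3 = 6.8134 = βγ = β/√(1−β²).
So β² = x²/(1 + x²) with x = 6.8134: x² = 46.4224, β² = 46.4224/47.4224 = 0.978913, β = 0.9894.

0.9894c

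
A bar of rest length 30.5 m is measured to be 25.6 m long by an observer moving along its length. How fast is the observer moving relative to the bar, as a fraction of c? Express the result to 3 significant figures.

Length contraction gives γ = L₀/L = 30.5/25.6 = 1.1914.
β = √(1 − 1/γ²) = √0.295494 = 0.544.

0.544c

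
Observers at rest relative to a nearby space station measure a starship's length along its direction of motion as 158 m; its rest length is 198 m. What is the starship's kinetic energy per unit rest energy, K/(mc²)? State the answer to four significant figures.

γ = L₀/L = 198/158 = 1.25316.
Since K = (γ−1)mc², K/(mc²) = 1.25316 − 1 = 0.2532.

0.2532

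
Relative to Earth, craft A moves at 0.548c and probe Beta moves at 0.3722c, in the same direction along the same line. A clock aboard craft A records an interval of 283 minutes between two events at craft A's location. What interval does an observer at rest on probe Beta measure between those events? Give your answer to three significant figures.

The velocity of craft A relative to probe Beta is (0.548 − 0.3722)c / (1 − 0.548×0.3722) = 0.22084c; relative speed 0.22084c.
At |u| = 0.22084c, γ = (1 − 0.0487703)^(−1/2) = 1.0253.
Craft A's interval is proper; time dilation gives Δt_B = γΔτ = 1.0253 × 283 minutes = 290 minutes.

290 minutes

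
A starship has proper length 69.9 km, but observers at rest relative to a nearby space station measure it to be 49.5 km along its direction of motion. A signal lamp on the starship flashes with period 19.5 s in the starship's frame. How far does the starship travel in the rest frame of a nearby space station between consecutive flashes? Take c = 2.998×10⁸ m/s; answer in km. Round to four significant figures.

Length contraction gives γ = L₀/L = 69.9/49.5 = 1.41212.
β = √(1 − 1/γ²) = 0.70606. Lab-frame period = γτ = 1.41212×19.5 s = 27.536 s. Distance = βc × γτ = 0.70606 × 2.998×10⁸ m/s × 27.536 s = 5.8287×10^9 m = 5.829×10^6 km.

5.829×10^6 km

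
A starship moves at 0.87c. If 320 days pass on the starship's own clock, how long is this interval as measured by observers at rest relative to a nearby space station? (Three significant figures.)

649 days

γ = 1/√(1 − β²) = 1/√(1 − 0.7569) = 1/√0.2431 = 1/0.493052 = 2.0282.
Time dilation: Δt = γ·Δτ = 2.0282 × 320 = 649 days.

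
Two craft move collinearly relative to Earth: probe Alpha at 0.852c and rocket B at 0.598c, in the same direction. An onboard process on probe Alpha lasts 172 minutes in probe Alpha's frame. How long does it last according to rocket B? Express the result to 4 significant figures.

Transform probe Alpha's velocity into rocket B's frame: (0.852 − 0.598)/(1 − 0.852·0.598) = 0.254/0.490504, so the relative speed is 0.51783c.
γ for this relative speed: γ = 1/√(1 − 0.268148) = 1.1689.
Probe Alpha's interval is proper; time dilation gives Δt_B = γΔτ = 1.1689 × 172 minutes = 201.1 minutes.

201.1 minutes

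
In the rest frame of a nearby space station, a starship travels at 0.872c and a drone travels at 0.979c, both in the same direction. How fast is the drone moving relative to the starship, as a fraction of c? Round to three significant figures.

0.731c

Transform to the starship's frame: u' = (u − v)/(1 − uv/c²).
u' = (0.979 − 0.872)/(1 − 0.979×0.872) = 0.107/0.146312 = 0.73131.
Speed in the starship's frame: 0.731c (in the same direction).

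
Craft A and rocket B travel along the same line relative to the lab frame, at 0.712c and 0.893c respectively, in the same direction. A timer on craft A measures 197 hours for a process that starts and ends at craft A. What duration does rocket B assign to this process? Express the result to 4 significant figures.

227.0 hours

The velocity of craft A relative to rocket B is (0.712 − 0.893)c / (1 − 0.712×0.893) = −0.497c; relative speed 0.497c.
At |u| = 0.497c, γ = (1 − 0.247009)^(−1/2) = 1.1524.
The clock on craft A records proper time, so rocket B measures Δt = γΔτ = 1.1524 × 197 = 227.0 hours.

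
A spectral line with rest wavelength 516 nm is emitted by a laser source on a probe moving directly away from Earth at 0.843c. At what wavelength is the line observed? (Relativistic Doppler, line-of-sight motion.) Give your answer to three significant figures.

Relativistic Doppler for wavelength: λ_obs = λ_src · √((1+β)/(1−β)).
With β = 0.843: factor = √(1.843/0.157) = 3.4262.
λ_obs = 516 × 3.4262 = 1770 nm.

1770 nm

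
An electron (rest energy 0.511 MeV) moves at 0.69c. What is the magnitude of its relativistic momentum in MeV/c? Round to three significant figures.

0.487 MeV/c

With β = 0.69, γ = 1/√(1 − 0.69²) = 1/√0.5239 = 1.3816.
Momentum: p = γβ·mc = 1.3816 × 0.69 × 0.511 MeV/c = 0.487 MeV/c.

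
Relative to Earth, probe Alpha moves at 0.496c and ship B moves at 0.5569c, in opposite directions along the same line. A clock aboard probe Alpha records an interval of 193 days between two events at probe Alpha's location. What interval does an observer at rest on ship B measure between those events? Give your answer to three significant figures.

The velocity of probe Alpha relative to ship B is (0.496 + 0.5569)c / (1 + 0.496×0.5569) = 0.82501c; relative speed 0.82501c.
At |u| = 0.82501c, γ = (1 − 0.680642)^(−1/2) = 1.7695.
Probe Alpha's interval is proper; time dilation gives Δt_B = γΔτ = 1.7695 × 193 days = 342 days.

342 days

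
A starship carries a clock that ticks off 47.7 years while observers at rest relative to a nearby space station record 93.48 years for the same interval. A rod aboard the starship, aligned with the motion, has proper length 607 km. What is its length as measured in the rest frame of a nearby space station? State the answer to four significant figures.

γ = Δt/Δτ = 93.48/47.7 = 1.95975.
L = L₀/γ = 607/1.95975 = 309.7 km.

309.7 km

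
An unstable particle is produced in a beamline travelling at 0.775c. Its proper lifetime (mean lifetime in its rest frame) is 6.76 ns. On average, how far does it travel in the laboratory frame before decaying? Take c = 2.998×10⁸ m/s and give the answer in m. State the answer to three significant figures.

β² = 0.600625, so γ = 1/√0.399375 = 1.5824.
Lab-frame lifetime: Δt = γτ = 1.5824 × 6.76 ns = 10.697 ns.
Distance: d = vΔt = 0.775 × 2.998×10⁸ m/s × 1.0697×10^-8 s = 2.49 m.

2.49 m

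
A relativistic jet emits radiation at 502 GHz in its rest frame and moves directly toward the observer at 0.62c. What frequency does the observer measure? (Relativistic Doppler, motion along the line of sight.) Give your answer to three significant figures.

Relativistic Doppler (source moving toward): f_obs = f_src · √((1+β)/(1−β)).
With β = 0.62: factor = √(1.62/0.38) = 2.0647.
f_obs = 502 × 2.0647 = 1040 GHz.

1040 GHz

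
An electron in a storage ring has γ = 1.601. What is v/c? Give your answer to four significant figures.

β = √(1 − 1/γ²) = √(1 − 1/2.563201) = √0.609863 = 0.7809.

0.7809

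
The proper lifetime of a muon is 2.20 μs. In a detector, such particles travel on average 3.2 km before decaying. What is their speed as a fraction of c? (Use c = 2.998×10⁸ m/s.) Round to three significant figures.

Let x = d/(cτ) = 3200 m / (2.998×10⁸ m/s × 2.200×10^-6 s) = 4.8517. Since d = βγcτ, x = βγ = β/√(1−β²).
Solving: β² = x²/(1+x²) = 23.539/24.539 = 0.959249, so β = 0.979.

0.979c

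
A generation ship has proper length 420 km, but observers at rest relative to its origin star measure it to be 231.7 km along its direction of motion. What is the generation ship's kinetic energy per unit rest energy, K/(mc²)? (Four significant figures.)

From L = L₀/γ: γ = 420/231.7 = 1.81269.
K/(mc²) = γ − 1 = 1.81269 − 1 = 0.8127.

0.8127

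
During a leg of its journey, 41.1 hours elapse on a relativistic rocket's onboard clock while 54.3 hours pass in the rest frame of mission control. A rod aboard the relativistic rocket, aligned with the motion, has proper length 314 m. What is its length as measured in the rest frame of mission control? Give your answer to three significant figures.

238 m

γ = Δt/Δτ = 54.3/41.1 = 1.32117.
L = L₀/γ = 314/1.32117 = 238 m.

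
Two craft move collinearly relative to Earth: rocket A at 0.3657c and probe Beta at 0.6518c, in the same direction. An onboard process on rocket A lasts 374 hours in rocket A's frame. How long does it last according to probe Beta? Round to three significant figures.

404 hours

The velocity of rocket A relative to probe Beta is (0.3657 − 0.6518)c / (1 − 0.3657×0.6518) = −0.37564c; relative speed 0.37564c.
At |u| = 0.37564c, γ = (1 − 0.141105)^(−1/2) = 1.079.
The clock on rocket A records proper time, so probe Beta measures Δt = γΔτ = 1.079 × 374 = 404 hours.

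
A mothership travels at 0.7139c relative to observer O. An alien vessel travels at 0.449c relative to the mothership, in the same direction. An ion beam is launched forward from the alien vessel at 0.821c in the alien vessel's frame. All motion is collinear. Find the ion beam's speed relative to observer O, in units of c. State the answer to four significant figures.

0.9876c

Apply u = (u'+v)/(1+u'v) twice. Ion beam in the mothership frame: (0.821+0.449)/(1+0.821·0.449) = 1.27/1.368629 = 0.92794c.
That velocity, transformed to the rest frame of observer O: (0.92794+0.7139)/(1+0.92794·0.7139) = 1.64184/1.662456366 = 0.9876c.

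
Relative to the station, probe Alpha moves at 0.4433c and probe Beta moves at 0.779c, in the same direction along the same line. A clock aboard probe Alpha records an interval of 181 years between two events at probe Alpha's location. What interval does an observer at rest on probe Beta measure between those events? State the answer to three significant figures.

211 years

The velocity of probe Alpha relative to probe Beta is (0.4433 − 0.779)c / (1 − 0.4433×0.779) = −0.51278c; relative speed 0.51278c.
At |u| = 0.51278c, γ = (1 − 0.262943)^(−1/2) = 1.1648.
Probe Alpha's interval is proper; time dilation gives Δt_B = γΔτ = 1.1648 × 181 years = 211 years.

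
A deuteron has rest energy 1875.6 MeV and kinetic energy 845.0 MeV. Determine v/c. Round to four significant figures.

γ = 1 + K/(mc²) = 1 + 845.0/1875.6 = 1.4505.
β = √(1 − 1/γ²) = √(1 − 0.475296) = √0.524704 = 0.7244.

0.7244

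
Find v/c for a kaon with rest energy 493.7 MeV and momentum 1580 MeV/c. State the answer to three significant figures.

0.954

βγ = pc/(mc²) = 1580/493.7 = 3.2003.
Since γ² = 1 + (βγ)² = 11.2419, γ = √11.2419 = 3.35289, and β = (βγ)/γ = 3.2003/3.35289 = 0.954.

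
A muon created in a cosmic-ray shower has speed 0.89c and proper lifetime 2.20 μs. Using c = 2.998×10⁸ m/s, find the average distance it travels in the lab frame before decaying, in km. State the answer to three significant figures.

1.29 km

With β = 0.89, γ = 1/√(1 − 0.89²) = 1/√0.2079 = 2.1932.
Lab-frame lifetime: Δt = γτ = 2.1932 × 2.20 μs = 4.825 μs.
Distance: d = vΔt = 0.89 × 2.998×10⁸ m/s × 4.8250×10^-6 s = 1290 m = 1.29 km.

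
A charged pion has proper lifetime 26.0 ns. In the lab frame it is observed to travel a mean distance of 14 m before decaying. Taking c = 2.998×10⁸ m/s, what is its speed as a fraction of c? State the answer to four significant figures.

Lab distance = (lab lifetime)·v = γτ·βc, so βγ = d/(cτ) = 14.00/(2.998×10⁸ × 2.600×10^-8) = 1.7961.
With βγ = 1.7961: γ² = 1 + (βγ)² = 4.22598, and β = (βγ)/γ = 1.7961/2.05572 = 0.8737.

0.8737c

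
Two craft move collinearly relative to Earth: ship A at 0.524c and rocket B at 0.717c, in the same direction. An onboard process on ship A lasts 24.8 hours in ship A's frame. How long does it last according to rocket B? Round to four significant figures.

26.08 hours

Transform ship A's velocity into rocket B's frame: (0.524 − 0.717)/(1 − 0.524·0.717) = −0.193/0.624292, so the relative speed is 0.30915c.
γ for this relative speed: γ = 1/√(1 − 0.0955737) = 1.0515.
The clock on ship A records proper time, so rocket B measures Δt = γΔτ = 1.0515 × 24.8 = 26.08 hours.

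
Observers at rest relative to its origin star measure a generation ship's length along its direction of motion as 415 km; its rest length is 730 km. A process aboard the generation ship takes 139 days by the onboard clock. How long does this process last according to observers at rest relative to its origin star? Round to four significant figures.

244.5 days

Length contraction gives γ = L₀/L = 730/415 = 1.75904.
Δt = γΔτ = 1.75904 × 139 = 244.5 days.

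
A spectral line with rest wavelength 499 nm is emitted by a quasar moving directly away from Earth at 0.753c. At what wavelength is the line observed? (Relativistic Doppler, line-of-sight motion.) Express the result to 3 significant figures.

1330 nm

Relativistic Doppler for wavelength: λ_obs = λ_src · √((1+β)/(1−β)).
With β = 0.753: factor = √(1.753/0.247) = 2.6641.
λ_obs = 499 × 2.6641 = 1330 nm.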